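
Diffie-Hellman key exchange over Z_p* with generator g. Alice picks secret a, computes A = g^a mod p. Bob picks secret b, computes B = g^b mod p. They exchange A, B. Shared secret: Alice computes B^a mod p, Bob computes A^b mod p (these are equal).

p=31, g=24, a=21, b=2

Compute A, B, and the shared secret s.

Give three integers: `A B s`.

A = 24^21 mod 31  (bits of 21 = 10101)
  bit 0 = 1: r = r^2 * 24 mod 31 = 1^2 * 24 = 1*24 = 24
  bit 1 = 0: r = r^2 mod 31 = 24^2 = 18
  bit 2 = 1: r = r^2 * 24 mod 31 = 18^2 * 24 = 14*24 = 26
  bit 3 = 0: r = r^2 mod 31 = 26^2 = 25
  bit 4 = 1: r = r^2 * 24 mod 31 = 25^2 * 24 = 5*24 = 27
  -> A = 27
B = 24^2 mod 31  (bits of 2 = 10)
  bit 0 = 1: r = r^2 * 24 mod 31 = 1^2 * 24 = 1*24 = 24
  bit 1 = 0: r = r^2 mod 31 = 24^2 = 18
  -> B = 18
s = B^a = 18^21 mod 31  (bits of 21 = 10101)
  bit 0 = 1: r = r^2 * 18 mod 31 = 1^2 * 18 = 1*18 = 18
  bit 1 = 0: r = r^2 mod 31 = 18^2 = 14
  bit 2 = 1: r = r^2 * 18 mod 31 = 14^2 * 18 = 10*18 = 25
  bit 3 = 0: r = r^2 mod 31 = 25^2 = 5
  bit 4 = 1: r = r^2 * 18 mod 31 = 5^2 * 18 = 25*18 = 16
  -> s = B^a = 16

Answer: 27 18 16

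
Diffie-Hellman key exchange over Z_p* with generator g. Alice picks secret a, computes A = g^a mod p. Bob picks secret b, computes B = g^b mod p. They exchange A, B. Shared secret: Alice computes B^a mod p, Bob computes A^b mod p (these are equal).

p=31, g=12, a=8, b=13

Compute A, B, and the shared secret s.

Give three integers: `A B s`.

A = 12^8 mod 31  (bits of 8 = 1000)
  bit 0 = 1: r = r^2 * 12 mod 31 = 1^2 * 12 = 1*12 = 12
  bit 1 = 0: r = r^2 mod 31 = 12^2 = 20
  bit 2 = 0: r = r^2 mod 31 = 20^2 = 28
  bit 3 = 0: r = r^2 mod 31 = 28^2 = 9
  -> A = 9
B = 12^13 mod 31  (bits of 13 = 1101)
  bit 0 = 1: r = r^2 * 12 mod 31 = 1^2 * 12 = 1*12 = 12
  bit 1 = 1: r = r^2 * 12 mod 31 = 12^2 * 12 = 20*12 = 23
  bit 2 = 0: r = r^2 mod 31 = 23^2 = 2
  bit 3 = 1: r = r^2 * 12 mod 31 = 2^2 * 12 = 4*12 = 17
  -> B = 17
s = B^a = 17^8 mod 31  (bits of 8 = 1000)
  bit 0 = 1: r = r^2 * 17 mod 31 = 1^2 * 17 = 1*17 = 17
  bit 1 = 0: r = r^2 mod 31 = 17^2 = 10
  bit 2 = 0: r = r^2 mod 31 = 10^2 = 7
  bit 3 = 0: r = r^2 mod 31 = 7^2 = 18
  -> s = B^a = 18

Answer: 9 17 18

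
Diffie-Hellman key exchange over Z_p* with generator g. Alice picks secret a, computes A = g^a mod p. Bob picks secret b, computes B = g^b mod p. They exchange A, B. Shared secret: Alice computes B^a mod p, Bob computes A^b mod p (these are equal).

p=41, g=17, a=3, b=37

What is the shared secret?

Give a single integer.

Answer: 30

Derivation:
A = 17^3 mod 41  (bits of 3 = 11)
  bit 0 = 1: r = r^2 * 17 mod 41 = 1^2 * 17 = 1*17 = 17
  bit 1 = 1: r = r^2 * 17 mod 41 = 17^2 * 17 = 2*17 = 34
  -> A = 34
B = 17^37 mod 41  (bits of 37 = 100101)
  bit 0 = 1: r = r^2 * 17 mod 41 = 1^2 * 17 = 1*17 = 17
  bit 1 = 0: r = r^2 mod 41 = 17^2 = 2
  bit 2 = 0: r = r^2 mod 41 = 2^2 = 4
  bit 3 = 1: r = r^2 * 17 mod 41 = 4^2 * 17 = 16*17 = 26
  bit 4 = 0: r = r^2 mod 41 = 26^2 = 20
  bit 5 = 1: r = r^2 * 17 mod 41 = 20^2 * 17 = 31*17 = 35
  -> B = 35
s = B^a = 35^3 mod 41  (bits of 3 = 11)
  bit 0 = 1: r = r^2 * 35 mod 41 = 1^2 * 35 = 1*35 = 35
  bit 1 = 1: r = r^2 * 35 mod 41 = 35^2 * 35 = 36*35 = 30
  -> s = B^a = 30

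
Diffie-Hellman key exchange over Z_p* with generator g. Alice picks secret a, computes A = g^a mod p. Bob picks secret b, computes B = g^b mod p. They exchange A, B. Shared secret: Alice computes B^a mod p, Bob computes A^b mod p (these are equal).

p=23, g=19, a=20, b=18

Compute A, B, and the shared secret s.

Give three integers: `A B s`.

A = 19^20 mod 23  (bits of 20 = 10100)
  bit 0 = 1: r = r^2 * 19 mod 23 = 1^2 * 19 = 1*19 = 19
  bit 1 = 0: r = r^2 mod 23 = 19^2 = 16
  bit 2 = 1: r = r^2 * 19 mod 23 = 16^2 * 19 = 3*19 = 11
  bit 3 = 0: r = r^2 mod 23 = 11^2 = 6
  bit 4 = 0: r = r^2 mod 23 = 6^2 = 13
  -> A = 13
B = 19^18 mod 23  (bits of 18 = 10010)
  bit 0 = 1: r = r^2 * 19 mod 23 = 1^2 * 19 = 1*19 = 19
  bit 1 = 0: r = r^2 mod 23 = 19^2 = 16
  bit 2 = 0: r = r^2 mod 23 = 16^2 = 3
  bit 3 = 1: r = r^2 * 19 mod 23 = 3^2 * 19 = 9*19 = 10
  bit 4 = 0: r = r^2 mod 23 = 10^2 = 8
  -> B = 8
s = B^a = 8^20 mod 23  (bits of 20 = 10100)
  bit 0 = 1: r = r^2 * 8 mod 23 = 1^2 * 8 = 1*8 = 8
  bit 1 = 0: r = r^2 mod 23 = 8^2 = 18
  bit 2 = 1: r = r^2 * 8 mod 23 = 18^2 * 8 = 2*8 = 16
  bit 3 = 0: r = r^2 mod 23 = 16^2 = 3
  bit 4 = 0: r = r^2 mod 23 = 3^2 = 9
  -> s = B^a = 9

Answer: 13 8 9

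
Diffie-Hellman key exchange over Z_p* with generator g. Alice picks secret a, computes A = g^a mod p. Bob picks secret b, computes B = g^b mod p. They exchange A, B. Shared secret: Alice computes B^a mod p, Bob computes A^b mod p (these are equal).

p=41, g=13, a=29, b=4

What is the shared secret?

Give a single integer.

Answer: 23

Derivation:
A = 13^29 mod 41  (bits of 29 = 11101)
  bit 0 = 1: r = r^2 * 13 mod 41 = 1^2 * 13 = 1*13 = 13
  bit 1 = 1: r = r^2 * 13 mod 41 = 13^2 * 13 = 5*13 = 24
  bit 2 = 1: r = r^2 * 13 mod 41 = 24^2 * 13 = 2*13 = 26
  bit 3 = 0: r = r^2 mod 41 = 26^2 = 20
  bit 4 = 1: r = r^2 * 13 mod 41 = 20^2 * 13 = 31*13 = 34
  -> A = 34
B = 13^4 mod 41  (bits of 4 = 100)
  bit 0 = 1: r = r^2 * 13 mod 41 = 1^2 * 13 = 1*13 = 13
  bit 1 = 0: r = r^2 mod 41 = 13^2 = 5
  bit 2 = 0: r = r^2 mod 41 = 5^2 = 25
  -> B = 25
s = B^a = 25^29 mod 41  (bits of 29 = 11101)
  bit 0 = 1: r = r^2 * 25 mod 41 = 1^2 * 25 = 1*25 = 25
  bit 1 = 1: r = r^2 * 25 mod 41 = 25^2 * 25 = 10*25 = 4
  bit 2 = 1: r = r^2 * 25 mod 41 = 4^2 * 25 = 16*25 = 31
  bit 3 = 0: r = r^2 mod 41 = 31^2 = 18
  bit 4 = 1: r = r^2 * 25 mod 41 = 18^2 * 25 = 37*25 = 23
  -> s = B^a = 23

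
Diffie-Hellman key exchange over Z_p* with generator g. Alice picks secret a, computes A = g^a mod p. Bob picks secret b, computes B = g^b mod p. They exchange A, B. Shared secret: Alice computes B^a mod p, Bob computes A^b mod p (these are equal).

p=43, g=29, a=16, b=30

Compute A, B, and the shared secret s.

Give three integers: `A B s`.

A = 29^16 mod 43  (bits of 16 = 10000)
  bit 0 = 1: r = r^2 * 29 mod 43 = 1^2 * 29 = 1*29 = 29
  bit 1 = 0: r = r^2 mod 43 = 29^2 = 24
  bit 2 = 0: r = r^2 mod 43 = 24^2 = 17
  bit 3 = 0: r = r^2 mod 43 = 17^2 = 31
  bit 4 = 0: r = r^2 mod 43 = 31^2 = 15
  -> A = 15
B = 29^30 mod 43  (bits of 30 = 11110)
  bit 0 = 1: r = r^2 * 29 mod 43 = 1^2 * 29 = 1*29 = 29
  bit 1 = 1: r = r^2 * 29 mod 43 = 29^2 * 29 = 24*29 = 8
  bit 2 = 1: r = r^2 * 29 mod 43 = 8^2 * 29 = 21*29 = 7
  bit 3 = 1: r = r^2 * 29 mod 43 = 7^2 * 29 = 6*29 = 2
  bit 4 = 0: r = r^2 mod 43 = 2^2 = 4
  -> B = 4
s = B^a = 4^16 mod 43  (bits of 16 = 10000)
  bit 0 = 1: r = r^2 * 4 mod 43 = 1^2 * 4 = 1*4 = 4
  bit 1 = 0: r = r^2 mod 43 = 4^2 = 16
  bit 2 = 0: r = r^2 mod 43 = 16^2 = 41
  bit 3 = 0: r = r^2 mod 43 = 41^2 = 4
  bit 4 = 0: r = r^2 mod 43 = 4^2 = 16
  -> s = B^a = 16

Answer: 15 4 16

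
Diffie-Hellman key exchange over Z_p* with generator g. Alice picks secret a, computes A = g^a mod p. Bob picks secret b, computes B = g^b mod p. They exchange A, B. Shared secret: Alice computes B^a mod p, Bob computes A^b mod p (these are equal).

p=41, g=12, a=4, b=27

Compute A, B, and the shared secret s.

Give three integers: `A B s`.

Answer: 31 19 23

Derivation:
A = 12^4 mod 41  (bits of 4 = 100)
  bit 0 = 1: r = r^2 * 12 mod 41 = 1^2 * 12 = 1*12 = 12
  bit 1 = 0: r = r^2 mod 41 = 12^2 = 21
  bit 2 = 0: r = r^2 mod 41 = 21^2 = 31
  -> A = 31
B = 12^27 mod 41  (bits of 27 = 11011)
  bit 0 = 1: r = r^2 * 12 mod 41 = 1^2 * 12 = 1*12 = 12
  bit 1 = 1: r = r^2 * 12 mod 41 = 12^2 * 12 = 21*12 = 6
  bit 2 = 0: r = r^2 mod 41 = 6^2 = 36
  bit 3 = 1: r = r^2 * 12 mod 41 = 36^2 * 12 = 25*12 = 13
  bit 4 = 1: r = r^2 * 12 mod 41 = 13^2 * 12 = 5*12 = 19
  -> B = 19
s = B^a = 19^4 mod 41  (bits of 4 = 100)
  bit 0 = 1: r = r^2 * 19 mod 41 = 1^2 * 19 = 1*19 = 19
  bit 1 = 0: r = r^2 mod 41 = 19^2 = 33
  bit 2 = 0: r = r^2 mod 41 = 33^2 = 23
  -> s = B^a = 23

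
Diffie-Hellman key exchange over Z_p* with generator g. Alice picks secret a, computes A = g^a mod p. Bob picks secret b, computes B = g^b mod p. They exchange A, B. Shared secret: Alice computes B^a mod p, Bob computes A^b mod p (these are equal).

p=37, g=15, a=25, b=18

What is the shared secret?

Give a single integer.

Answer: 36

Derivation:
A = 15^25 mod 37  (bits of 25 = 11001)
  bit 0 = 1: r = r^2 * 15 mod 37 = 1^2 * 15 = 1*15 = 15
  bit 1 = 1: r = r^2 * 15 mod 37 = 15^2 * 15 = 3*15 = 8
  bit 2 = 0: r = r^2 mod 37 = 8^2 = 27
  bit 3 = 0: r = r^2 mod 37 = 27^2 = 26
  bit 4 = 1: r = r^2 * 15 mod 37 = 26^2 * 15 = 10*15 = 2
  -> A = 2
B = 15^18 mod 37  (bits of 18 = 10010)
  bit 0 = 1: r = r^2 * 15 mod 37 = 1^2 * 15 = 1*15 = 15
  bit 1 = 0: r = r^2 mod 37 = 15^2 = 3
  bit 2 = 0: r = r^2 mod 37 = 3^2 = 9
  bit 3 = 1: r = r^2 * 15 mod 37 = 9^2 * 15 = 7*15 = 31
  bit 4 = 0: r = r^2 mod 37 = 31^2 = 36
  -> B = 36
s = B^a = 36^25 mod 37  (bits of 25 = 11001)
  bit 0 = 1: r = r^2 * 36 mod 37 = 1^2 * 36 = 1*36 = 36
  bit 1 = 1: r = r^2 * 36 mod 37 = 36^2 * 36 = 1*36 = 36
  bit 2 = 0: r = r^2 mod 37 = 36^2 = 1
  bit 3 = 0: r = r^2 mod 37 = 1^2 = 1
  bit 4 = 1: r = r^2 * 36 mod 37 = 1^2 * 36 = 1*36 = 36
  -> s = B^a = 36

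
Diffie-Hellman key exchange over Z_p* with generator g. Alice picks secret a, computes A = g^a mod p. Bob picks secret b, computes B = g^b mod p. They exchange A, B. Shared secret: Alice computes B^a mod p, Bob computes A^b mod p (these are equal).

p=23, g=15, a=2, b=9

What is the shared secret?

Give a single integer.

Answer: 12

Derivation:
A = 15^2 mod 23  (bits of 2 = 10)
  bit 0 = 1: r = r^2 * 15 mod 23 = 1^2 * 15 = 1*15 = 15
  bit 1 = 0: r = r^2 mod 23 = 15^2 = 18
  -> A = 18
B = 15^9 mod 23  (bits of 9 = 1001)
  bit 0 = 1: r = r^2 * 15 mod 23 = 1^2 * 15 = 1*15 = 15
  bit 1 = 0: r = r^2 mod 23 = 15^2 = 18
  bit 2 = 0: r = r^2 mod 23 = 18^2 = 2
  bit 3 = 1: r = r^2 * 15 mod 23 = 2^2 * 15 = 4*15 = 14
  -> B = 14
s = B^a = 14^2 mod 23  (bits of 2 = 10)
  bit 0 = 1: r = r^2 * 14 mod 23 = 1^2 * 14 = 1*14 = 14
  bit 1 = 0: r = r^2 mod 23 = 14^2 = 12
  -> s = B^a = 12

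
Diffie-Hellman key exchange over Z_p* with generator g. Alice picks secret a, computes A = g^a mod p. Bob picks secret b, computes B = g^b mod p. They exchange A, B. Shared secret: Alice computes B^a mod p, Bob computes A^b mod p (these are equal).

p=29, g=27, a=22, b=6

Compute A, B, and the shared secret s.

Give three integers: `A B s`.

A = 27^22 mod 29  (bits of 22 = 10110)
  bit 0 = 1: r = r^2 * 27 mod 29 = 1^2 * 27 = 1*27 = 27
  bit 1 = 0: r = r^2 mod 29 = 27^2 = 4
  bit 2 = 1: r = r^2 * 27 mod 29 = 4^2 * 27 = 16*27 = 26
  bit 3 = 1: r = r^2 * 27 mod 29 = 26^2 * 27 = 9*27 = 11
  bit 4 = 0: r = r^2 mod 29 = 11^2 = 5
  -> A = 5
B = 27^6 mod 29  (bits of 6 = 110)
  bit 0 = 1: r = r^2 * 27 mod 29 = 1^2 * 27 = 1*27 = 27
  bit 1 = 1: r = r^2 * 27 mod 29 = 27^2 * 27 = 4*27 = 21
  bit 2 = 0: r = r^2 mod 29 = 21^2 = 6
  -> B = 6
s = B^a = 6^22 mod 29  (bits of 22 = 10110)
  bit 0 = 1: r = r^2 * 6 mod 29 = 1^2 * 6 = 1*6 = 6
  bit 1 = 0: r = r^2 mod 29 = 6^2 = 7
  bit 2 = 1: r = r^2 * 6 mod 29 = 7^2 * 6 = 20*6 = 4
  bit 3 = 1: r = r^2 * 6 mod 29 = 4^2 * 6 = 16*6 = 9
  bit 4 = 0: r = r^2 mod 29 = 9^2 = 23
  -> s = B^a = 23

Answer: 5 6 23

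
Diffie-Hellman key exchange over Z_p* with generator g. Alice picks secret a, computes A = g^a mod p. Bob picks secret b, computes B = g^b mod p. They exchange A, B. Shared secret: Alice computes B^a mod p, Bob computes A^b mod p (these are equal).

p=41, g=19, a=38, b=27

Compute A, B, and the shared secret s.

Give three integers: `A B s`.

Answer: 5 11 20

Derivation:
A = 19^38 mod 41  (bits of 38 = 100110)
  bit 0 = 1: r = r^2 * 19 mod 41 = 1^2 * 19 = 1*19 = 19
  bit 1 = 0: r = r^2 mod 41 = 19^2 = 33
  bit 2 = 0: r = r^2 mod 41 = 33^2 = 23
  bit 3 = 1: r = r^2 * 19 mod 41 = 23^2 * 19 = 37*19 = 6
  bit 4 = 1: r = r^2 * 19 mod 41 = 6^2 * 19 = 36*19 = 28
  bit 5 = 0: r = r^2 mod 41 = 28^2 = 5
  -> A = 5
B = 19^27 mod 41  (bits of 27 = 11011)
  bit 0 = 1: r = r^2 * 19 mod 41 = 1^2 * 19 = 1*19 = 19
  bit 1 = 1: r = r^2 * 19 mod 41 = 19^2 * 19 = 33*19 = 12
  bit 2 = 0: r = r^2 mod 41 = 12^2 = 21
  bit 3 = 1: r = r^2 * 19 mod 41 = 21^2 * 19 = 31*19 = 15
  bit 4 = 1: r = r^2 * 19 mod 41 = 15^2 * 19 = 20*19 = 11
  -> B = 11
s = B^a = 11^38 mod 41  (bits of 38 = 100110)
  bit 0 = 1: r = r^2 * 11 mod 41 = 1^2 * 11 = 1*11 = 11
  bit 1 = 0: r = r^2 mod 41 = 11^2 = 39
  bit 2 = 0: r = r^2 mod 41 = 39^2 = 4
  bit 3 = 1: r = r^2 * 11 mod 41 = 4^2 * 11 = 16*11 = 12
  bit 4 = 1: r = r^2 * 11 mod 41 = 12^2 * 11 = 21*11 = 26
  bit 5 = 0: r = r^2 mod 41 = 26^2 = 20
  -> s = B^a = 20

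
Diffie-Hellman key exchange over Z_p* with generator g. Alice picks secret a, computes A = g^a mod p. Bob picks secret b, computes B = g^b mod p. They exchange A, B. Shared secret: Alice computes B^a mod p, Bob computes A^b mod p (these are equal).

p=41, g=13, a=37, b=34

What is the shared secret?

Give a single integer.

A = 13^37 mod 41  (bits of 37 = 100101)
  bit 0 = 1: r = r^2 * 13 mod 41 = 1^2 * 13 = 1*13 = 13
  bit 1 = 0: r = r^2 mod 41 = 13^2 = 5
  bit 2 = 0: r = r^2 mod 41 = 5^2 = 25
  bit 3 = 1: r = r^2 * 13 mod 41 = 25^2 * 13 = 10*13 = 7
  bit 4 = 0: r = r^2 mod 41 = 7^2 = 8
  bit 5 = 1: r = r^2 * 13 mod 41 = 8^2 * 13 = 23*13 = 12
  -> A = 12
B = 13^34 mod 41  (bits of 34 = 100010)
  bit 0 = 1: r = r^2 * 13 mod 41 = 1^2 * 13 = 1*13 = 13
  bit 1 = 0: r = r^2 mod 41 = 13^2 = 5
  bit 2 = 0: r = r^2 mod 41 = 5^2 = 25
  bit 3 = 0: r = r^2 mod 41 = 25^2 = 10
  bit 4 = 1: r = r^2 * 13 mod 41 = 10^2 * 13 = 18*13 = 29
  bit 5 = 0: r = r^2 mod 41 = 29^2 = 21
  -> B = 21
s = B^a = 21^37 mod 41  (bits of 37 = 100101)
  bit 0 = 1: r = r^2 * 21 mod 41 = 1^2 * 21 = 1*21 = 21
  bit 1 = 0: r = r^2 mod 41 = 21^2 = 31
  bit 2 = 0: r = r^2 mod 41 = 31^2 = 18
  bit 3 = 1: r = r^2 * 21 mod 41 = 18^2 * 21 = 37*21 = 39
  bit 4 = 0: r = r^2 mod 41 = 39^2 = 4
  bit 5 = 1: r = r^2 * 21 mod 41 = 4^2 * 21 = 16*21 = 8
  -> s = B^a = 8

Answer: 8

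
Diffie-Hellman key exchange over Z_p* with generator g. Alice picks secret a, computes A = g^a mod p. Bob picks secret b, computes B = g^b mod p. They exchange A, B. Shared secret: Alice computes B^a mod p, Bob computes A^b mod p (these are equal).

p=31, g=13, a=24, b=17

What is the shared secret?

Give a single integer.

A = 13^24 mod 31  (bits of 24 = 11000)
  bit 0 = 1: r = r^2 * 13 mod 31 = 1^2 * 13 = 1*13 = 13
  bit 1 = 1: r = r^2 * 13 mod 31 = 13^2 * 13 = 14*13 = 27
  bit 2 = 0: r = r^2 mod 31 = 27^2 = 16
  bit 3 = 0: r = r^2 mod 31 = 16^2 = 8
  bit 4 = 0: r = r^2 mod 31 = 8^2 = 2
  -> A = 2
B = 13^17 mod 31  (bits of 17 = 10001)
  bit 0 = 1: r = r^2 * 13 mod 31 = 1^2 * 13 = 1*13 = 13
  bit 1 = 0: r = r^2 mod 31 = 13^2 = 14
  bit 2 = 0: r = r^2 mod 31 = 14^2 = 10
  bit 3 = 0: r = r^2 mod 31 = 10^2 = 7
  bit 4 = 1: r = r^2 * 13 mod 31 = 7^2 * 13 = 18*13 = 17
  -> B = 17
s = B^a = 17^24 mod 31  (bits of 24 = 11000)
  bit 0 = 1: r = r^2 * 17 mod 31 = 1^2 * 17 = 1*17 = 17
  bit 1 = 1: r = r^2 * 17 mod 31 = 17^2 * 17 = 10*17 = 15
  bit 2 = 0: r = r^2 mod 31 = 15^2 = 8
  bit 3 = 0: r = r^2 mod 31 = 8^2 = 2
  bit 4 = 0: r = r^2 mod 31 = 2^2 = 4
  -> s = B^a = 4

Answer: 4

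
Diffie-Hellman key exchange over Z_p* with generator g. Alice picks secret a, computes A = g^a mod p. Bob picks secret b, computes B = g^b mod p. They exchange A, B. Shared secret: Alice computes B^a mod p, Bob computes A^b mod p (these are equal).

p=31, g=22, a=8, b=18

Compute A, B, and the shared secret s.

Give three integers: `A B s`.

A = 22^8 mod 31  (bits of 8 = 1000)
  bit 0 = 1: r = r^2 * 22 mod 31 = 1^2 * 22 = 1*22 = 22
  bit 1 = 0: r = r^2 mod 31 = 22^2 = 19
  bit 2 = 0: r = r^2 mod 31 = 19^2 = 20
  bit 3 = 0: r = r^2 mod 31 = 20^2 = 28
  -> A = 28
B = 22^18 mod 31  (bits of 18 = 10010)
  bit 0 = 1: r = r^2 * 22 mod 31 = 1^2 * 22 = 1*22 = 22
  bit 1 = 0: r = r^2 mod 31 = 22^2 = 19
  bit 2 = 0: r = r^2 mod 31 = 19^2 = 20
  bit 3 = 1: r = r^2 * 22 mod 31 = 20^2 * 22 = 28*22 = 27
  bit 4 = 0: r = r^2 mod 31 = 27^2 = 16
  -> B = 16
s = B^a = 16^8 mod 31  (bits of 8 = 1000)
  bit 0 = 1: r = r^2 * 16 mod 31 = 1^2 * 16 = 1*16 = 16
  bit 1 = 0: r = r^2 mod 31 = 16^2 = 8
  bit 2 = 0: r = r^2 mod 31 = 8^2 = 2
  bit 3 = 0: r = r^2 mod 31 = 2^2 = 4
  -> s = B^a = 4

Answer: 28 16 4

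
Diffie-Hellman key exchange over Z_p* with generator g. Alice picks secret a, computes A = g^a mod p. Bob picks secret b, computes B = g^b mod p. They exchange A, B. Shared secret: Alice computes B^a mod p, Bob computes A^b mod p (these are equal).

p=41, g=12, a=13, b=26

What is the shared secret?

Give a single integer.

A = 12^13 mod 41  (bits of 13 = 1101)
  bit 0 = 1: r = r^2 * 12 mod 41 = 1^2 * 12 = 1*12 = 12
  bit 1 = 1: r = r^2 * 12 mod 41 = 12^2 * 12 = 21*12 = 6
  bit 2 = 0: r = r^2 mod 41 = 6^2 = 36
  bit 3 = 1: r = r^2 * 12 mod 41 = 36^2 * 12 = 25*12 = 13
  -> A = 13
B = 12^26 mod 41  (bits of 26 = 11010)
  bit 0 = 1: r = r^2 * 12 mod 41 = 1^2 * 12 = 1*12 = 12
  bit 1 = 1: r = r^2 * 12 mod 41 = 12^2 * 12 = 21*12 = 6
  bit 2 = 0: r = r^2 mod 41 = 6^2 = 36
  bit 3 = 1: r = r^2 * 12 mod 41 = 36^2 * 12 = 25*12 = 13
  bit 4 = 0: r = r^2 mod 41 = 13^2 = 5
  -> B = 5
s = B^a = 5^13 mod 41  (bits of 13 = 1101)
  bit 0 = 1: r = r^2 * 5 mod 41 = 1^2 * 5 = 1*5 = 5
  bit 1 = 1: r = r^2 * 5 mod 41 = 5^2 * 5 = 25*5 = 2
  bit 2 = 0: r = r^2 mod 41 = 2^2 = 4
  bit 3 = 1: r = r^2 * 5 mod 41 = 4^2 * 5 = 16*5 = 39
  -> s = B^a = 39

Answer: 39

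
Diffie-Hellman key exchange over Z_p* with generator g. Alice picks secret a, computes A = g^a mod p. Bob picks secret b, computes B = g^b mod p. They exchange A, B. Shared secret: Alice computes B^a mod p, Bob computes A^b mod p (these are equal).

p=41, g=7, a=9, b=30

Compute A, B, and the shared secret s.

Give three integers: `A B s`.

Answer: 13 32 32

Derivation:
A = 7^9 mod 41  (bits of 9 = 1001)
  bit 0 = 1: r = r^2 * 7 mod 41 = 1^2 * 7 = 1*7 = 7
  bit 1 = 0: r = r^2 mod 41 = 7^2 = 8
  bit 2 = 0: r = r^2 mod 41 = 8^2 = 23
  bit 3 = 1: r = r^2 * 7 mod 41 = 23^2 * 7 = 37*7 = 13
  -> A = 13
B = 7^30 mod 41  (bits of 30 = 11110)
  bit 0 = 1: r = r^2 * 7 mod 41 = 1^2 * 7 = 1*7 = 7
  bit 1 = 1: r = r^2 * 7 mod 41 = 7^2 * 7 = 8*7 = 15
  bit 2 = 1: r = r^2 * 7 mod 41 = 15^2 * 7 = 20*7 = 17
  bit 3 = 1: r = r^2 * 7 mod 41 = 17^2 * 7 = 2*7 = 14
  bit 4 = 0: r = r^2 mod 41 = 14^2 = 32
  -> B = 32
s = B^a = 32^9 mod 41  (bits of 9 = 1001)
  bit 0 = 1: r = r^2 * 32 mod 41 = 1^2 * 32 = 1*32 = 32
  bit 1 = 0: r = r^2 mod 41 = 32^2 = 40
  bit 2 = 0: r = r^2 mod 41 = 40^2 = 1
  bit 3 = 1: r = r^2 * 32 mod 41 = 1^2 * 32 = 1*32 = 32
  -> s = B^a = 32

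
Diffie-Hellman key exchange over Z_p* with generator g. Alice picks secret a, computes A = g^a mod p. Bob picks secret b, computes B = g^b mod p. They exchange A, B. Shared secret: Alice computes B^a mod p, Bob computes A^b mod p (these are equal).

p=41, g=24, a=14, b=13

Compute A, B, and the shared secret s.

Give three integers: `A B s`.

A = 24^14 mod 41  (bits of 14 = 1110)
  bit 0 = 1: r = r^2 * 24 mod 41 = 1^2 * 24 = 1*24 = 24
  bit 1 = 1: r = r^2 * 24 mod 41 = 24^2 * 24 = 2*24 = 7
  bit 2 = 1: r = r^2 * 24 mod 41 = 7^2 * 24 = 8*24 = 28
  bit 3 = 0: r = r^2 mod 41 = 28^2 = 5
  -> A = 5
B = 24^13 mod 41  (bits of 13 = 1101)
  bit 0 = 1: r = r^2 * 24 mod 41 = 1^2 * 24 = 1*24 = 24
  bit 1 = 1: r = r^2 * 24 mod 41 = 24^2 * 24 = 2*24 = 7
  bit 2 = 0: r = r^2 mod 41 = 7^2 = 8
  bit 3 = 1: r = r^2 * 24 mod 41 = 8^2 * 24 = 23*24 = 19
  -> B = 19
s = B^a = 19^14 mod 41  (bits of 14 = 1110)
  bit 0 = 1: r = r^2 * 19 mod 41 = 1^2 * 19 = 1*19 = 19
  bit 1 = 1: r = r^2 * 19 mod 41 = 19^2 * 19 = 33*19 = 12
  bit 2 = 1: r = r^2 * 19 mod 41 = 12^2 * 19 = 21*19 = 30
  bit 3 = 0: r = r^2 mod 41 = 30^2 = 39
  -> s = B^a = 39

Answer: 5 19 39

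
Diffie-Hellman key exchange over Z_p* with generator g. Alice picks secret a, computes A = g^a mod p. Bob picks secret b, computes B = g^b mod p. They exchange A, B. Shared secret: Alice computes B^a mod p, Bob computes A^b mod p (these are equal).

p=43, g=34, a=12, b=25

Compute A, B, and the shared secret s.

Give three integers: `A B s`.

Answer: 16 18 4

Derivation:
A = 34^12 mod 43  (bits of 12 = 1100)
  bit 0 = 1: r = r^2 * 34 mod 43 = 1^2 * 34 = 1*34 = 34
  bit 1 = 1: r = r^2 * 34 mod 43 = 34^2 * 34 = 38*34 = 2
  bit 2 = 0: r = r^2 mod 43 = 2^2 = 4
  bit 3 = 0: r = r^2 mod 43 = 4^2 = 16
  -> A = 16
B = 34^25 mod 43  (bits of 25 = 11001)
  bit 0 = 1: r = r^2 * 34 mod 43 = 1^2 * 34 = 1*34 = 34
  bit 1 = 1: r = r^2 * 34 mod 43 = 34^2 * 34 = 38*34 = 2
  bit 2 = 0: r = r^2 mod 43 = 2^2 = 4
  bit 3 = 0: r = r^2 mod 43 = 4^2 = 16
  bit 4 = 1: r = r^2 * 34 mod 43 = 16^2 * 34 = 41*34 = 18
  -> B = 18
s = B^a = 18^12 mod 43  (bits of 12 = 1100)
  bit 0 = 1: r = r^2 * 18 mod 43 = 1^2 * 18 = 1*18 = 18
  bit 1 = 1: r = r^2 * 18 mod 43 = 18^2 * 18 = 23*18 = 27
  bit 2 = 0: r = r^2 mod 43 = 27^2 = 41
  bit 3 = 0: r = r^2 mod 43 = 41^2 = 4
  -> s = B^a = 4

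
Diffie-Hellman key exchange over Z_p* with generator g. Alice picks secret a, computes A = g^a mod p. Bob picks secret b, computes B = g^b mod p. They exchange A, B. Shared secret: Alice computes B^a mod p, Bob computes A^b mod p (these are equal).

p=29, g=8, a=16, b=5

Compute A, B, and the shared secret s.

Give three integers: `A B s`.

A = 8^16 mod 29  (bits of 16 = 10000)
  bit 0 = 1: r = r^2 * 8 mod 29 = 1^2 * 8 = 1*8 = 8
  bit 1 = 0: r = r^2 mod 29 = 8^2 = 6
  bit 2 = 0: r = r^2 mod 29 = 6^2 = 7
  bit 3 = 0: r = r^2 mod 29 = 7^2 = 20
  bit 4 = 0: r = r^2 mod 29 = 20^2 = 23
  -> A = 23
B = 8^5 mod 29  (bits of 5 = 101)
  bit 0 = 1: r = r^2 * 8 mod 29 = 1^2 * 8 = 1*8 = 8
  bit 1 = 0: r = r^2 mod 29 = 8^2 = 6
  bit 2 = 1: r = r^2 * 8 mod 29 = 6^2 * 8 = 7*8 = 27
  -> B = 27
s = B^a = 27^16 mod 29  (bits of 16 = 10000)
  bit 0 = 1: r = r^2 * 27 mod 29 = 1^2 * 27 = 1*27 = 27
  bit 1 = 0: r = r^2 mod 29 = 27^2 = 4
  bit 2 = 0: r = r^2 mod 29 = 4^2 = 16
  bit 3 = 0: r = r^2 mod 29 = 16^2 = 24
  bit 4 = 0: r = r^2 mod 29 = 24^2 = 25
  -> s = B^a = 25

Answer: 23 27 25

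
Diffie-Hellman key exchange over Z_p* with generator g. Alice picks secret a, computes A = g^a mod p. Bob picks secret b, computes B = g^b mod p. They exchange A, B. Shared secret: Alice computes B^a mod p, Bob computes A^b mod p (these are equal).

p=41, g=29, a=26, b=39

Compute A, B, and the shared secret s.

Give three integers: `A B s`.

A = 29^26 mod 41  (bits of 26 = 11010)
  bit 0 = 1: r = r^2 * 29 mod 41 = 1^2 * 29 = 1*29 = 29
  bit 1 = 1: r = r^2 * 29 mod 41 = 29^2 * 29 = 21*29 = 35
  bit 2 = 0: r = r^2 mod 41 = 35^2 = 36
  bit 3 = 1: r = r^2 * 29 mod 41 = 36^2 * 29 = 25*29 = 28
  bit 4 = 0: r = r^2 mod 41 = 28^2 = 5
  -> A = 5
B = 29^39 mod 41  (bits of 39 = 100111)
  bit 0 = 1: r = r^2 * 29 mod 41 = 1^2 * 29 = 1*29 = 29
  bit 1 = 0: r = r^2 mod 41 = 29^2 = 21
  bit 2 = 0: r = r^2 mod 41 = 21^2 = 31
  bit 3 = 1: r = r^2 * 29 mod 41 = 31^2 * 29 = 18*29 = 30
  bit 4 = 1: r = r^2 * 29 mod 41 = 30^2 * 29 = 39*29 = 24
  bit 5 = 1: r = r^2 * 29 mod 41 = 24^2 * 29 = 2*29 = 17
  -> B = 17
s = B^a = 17^26 mod 41  (bits of 26 = 11010)
  bit 0 = 1: r = r^2 * 17 mod 41 = 1^2 * 17 = 1*17 = 17
  bit 1 = 1: r = r^2 * 17 mod 41 = 17^2 * 17 = 2*17 = 34
  bit 2 = 0: r = r^2 mod 41 = 34^2 = 8
  bit 3 = 1: r = r^2 * 17 mod 41 = 8^2 * 17 = 23*17 = 22
  bit 4 = 0: r = r^2 mod 41 = 22^2 = 33
  -> s = B^a = 33

Answer: 5 17 33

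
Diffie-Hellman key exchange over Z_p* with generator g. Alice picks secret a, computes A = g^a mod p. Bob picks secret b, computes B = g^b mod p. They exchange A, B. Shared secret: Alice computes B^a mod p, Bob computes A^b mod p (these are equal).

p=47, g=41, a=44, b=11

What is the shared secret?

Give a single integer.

Answer: 6

Derivation:
A = 41^44 mod 47  (bits of 44 = 101100)
  bit 0 = 1: r = r^2 * 41 mod 47 = 1^2 * 41 = 1*41 = 41
  bit 1 = 0: r = r^2 mod 47 = 41^2 = 36
  bit 2 = 1: r = r^2 * 41 mod 47 = 36^2 * 41 = 27*41 = 26
  bit 3 = 1: r = r^2 * 41 mod 47 = 26^2 * 41 = 18*41 = 33
  bit 4 = 0: r = r^2 mod 47 = 33^2 = 8
  bit 5 = 0: r = r^2 mod 47 = 8^2 = 17
  -> A = 17
B = 41^11 mod 47  (bits of 11 = 1011)
  bit 0 = 1: r = r^2 * 41 mod 47 = 1^2 * 41 = 1*41 = 41
  bit 1 = 0: r = r^2 mod 47 = 41^2 = 36
  bit 2 = 1: r = r^2 * 41 mod 47 = 36^2 * 41 = 27*41 = 26
  bit 3 = 1: r = r^2 * 41 mod 47 = 26^2 * 41 = 18*41 = 33
  -> B = 33
s = B^a = 33^44 mod 47  (bits of 44 = 101100)
  bit 0 = 1: r = r^2 * 33 mod 47 = 1^2 * 33 = 1*33 = 33
  bit 1 = 0: r = r^2 mod 47 = 33^2 = 8
  bit 2 = 1: r = r^2 * 33 mod 47 = 8^2 * 33 = 17*33 = 44
  bit 3 = 1: r = r^2 * 33 mod 47 = 44^2 * 33 = 9*33 = 15
  bit 4 = 0: r = r^2 mod 47 = 15^2 = 37
  bit 5 = 0: r = r^2 mod 47 = 37^2 = 6
  -> s = B^a = 6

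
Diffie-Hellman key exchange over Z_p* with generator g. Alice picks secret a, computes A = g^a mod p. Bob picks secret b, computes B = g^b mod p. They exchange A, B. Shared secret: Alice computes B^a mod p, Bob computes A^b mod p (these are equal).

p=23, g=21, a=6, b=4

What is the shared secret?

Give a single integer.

Answer: 4

Derivation:
A = 21^6 mod 23  (bits of 6 = 110)
  bit 0 = 1: r = r^2 * 21 mod 23 = 1^2 * 21 = 1*21 = 21
  bit 1 = 1: r = r^2 * 21 mod 23 = 21^2 * 21 = 4*21 = 15
  bit 2 = 0: r = r^2 mod 23 = 15^2 = 18
  -> A = 18
B = 21^4 mod 23  (bits of 4 = 100)
  bit 0 = 1: r = r^2 * 21 mod 23 = 1^2 * 21 = 1*21 = 21
  bit 1 = 0: r = r^2 mod 23 = 21^2 = 4
  bit 2 = 0: r = r^2 mod 23 = 4^2 = 16
  -> B = 16
s = B^a = 16^6 mod 23  (bits of 6 = 110)
  bit 0 = 1: r = r^2 * 16 mod 23 = 1^2 * 16 = 1*16 = 16
  bit 1 = 1: r = r^2 * 16 mod 23 = 16^2 * 16 = 3*16 = 2
  bit 2 = 0: r = r^2 mod 23 = 2^2 = 4
  -> s = B^a = 4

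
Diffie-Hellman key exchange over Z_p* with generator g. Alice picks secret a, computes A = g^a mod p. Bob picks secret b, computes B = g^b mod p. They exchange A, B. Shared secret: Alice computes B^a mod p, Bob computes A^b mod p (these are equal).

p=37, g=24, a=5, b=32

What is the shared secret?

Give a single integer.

Answer: 7

Derivation:
A = 24^5 mod 37  (bits of 5 = 101)
  bit 0 = 1: r = r^2 * 24 mod 37 = 1^2 * 24 = 1*24 = 24
  bit 1 = 0: r = r^2 mod 37 = 24^2 = 21
  bit 2 = 1: r = r^2 * 24 mod 37 = 21^2 * 24 = 34*24 = 2
  -> A = 2
B = 24^32 mod 37  (bits of 32 = 100000)
  bit 0 = 1: r = r^2 * 24 mod 37 = 1^2 * 24 = 1*24 = 24
  bit 1 = 0: r = r^2 mod 37 = 24^2 = 21
  bit 2 = 0: r = r^2 mod 37 = 21^2 = 34
  bit 3 = 0: r = r^2 mod 37 = 34^2 = 9
  bit 4 = 0: r = r^2 mod 37 = 9^2 = 7
  bit 5 = 0: r = r^2 mod 37 = 7^2 = 12
  -> B = 12
s = B^a = 12^5 mod 37  (bits of 5 = 101)
  bit 0 = 1: r = r^2 * 12 mod 37 = 1^2 * 12 = 1*12 = 12
  bit 1 = 0: r = r^2 mod 37 = 12^2 = 33
  bit 2 = 1: r = r^2 * 12 mod 37 = 33^2 * 12 = 16*12 = 7
  -> s = B^a = 7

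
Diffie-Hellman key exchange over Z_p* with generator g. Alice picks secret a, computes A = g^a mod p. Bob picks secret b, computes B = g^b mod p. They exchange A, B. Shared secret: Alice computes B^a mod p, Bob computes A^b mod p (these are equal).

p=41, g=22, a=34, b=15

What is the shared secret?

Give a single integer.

A = 22^34 mod 41  (bits of 34 = 100010)
  bit 0 = 1: r = r^2 * 22 mod 41 = 1^2 * 22 = 1*22 = 22
  bit 1 = 0: r = r^2 mod 41 = 22^2 = 33
  bit 2 = 0: r = r^2 mod 41 = 33^2 = 23
  bit 3 = 0: r = r^2 mod 41 = 23^2 = 37
  bit 4 = 1: r = r^2 * 22 mod 41 = 37^2 * 22 = 16*22 = 24
  bit 5 = 0: r = r^2 mod 41 = 24^2 = 2
  -> A = 2
B = 22^15 mod 41  (bits of 15 = 1111)
  bit 0 = 1: r = r^2 * 22 mod 41 = 1^2 * 22 = 1*22 = 22
  bit 1 = 1: r = r^2 * 22 mod 41 = 22^2 * 22 = 33*22 = 29
  bit 2 = 1: r = r^2 * 22 mod 41 = 29^2 * 22 = 21*22 = 11
  bit 3 = 1: r = r^2 * 22 mod 41 = 11^2 * 22 = 39*22 = 38
  -> B = 38
s = B^a = 38^34 mod 41  (bits of 34 = 100010)
  bit 0 = 1: r = r^2 * 38 mod 41 = 1^2 * 38 = 1*38 = 38
  bit 1 = 0: r = r^2 mod 41 = 38^2 = 9
  bit 2 = 0: r = r^2 mod 41 = 9^2 = 40
  bit 3 = 0: r = r^2 mod 41 = 40^2 = 1
  bit 4 = 1: r = r^2 * 38 mod 41 = 1^2 * 38 = 1*38 = 38
  bit 5 = 0: r = r^2 mod 41 = 38^2 = 9
  -> s = B^a = 9

Answer: 9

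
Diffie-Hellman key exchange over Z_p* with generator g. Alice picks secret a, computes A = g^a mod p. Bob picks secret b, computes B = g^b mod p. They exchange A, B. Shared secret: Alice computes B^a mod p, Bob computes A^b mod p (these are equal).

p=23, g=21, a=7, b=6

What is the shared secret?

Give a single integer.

Answer: 6

Derivation:
A = 21^7 mod 23  (bits of 7 = 111)
  bit 0 = 1: r = r^2 * 21 mod 23 = 1^2 * 21 = 1*21 = 21
  bit 1 = 1: r = r^2 * 21 mod 23 = 21^2 * 21 = 4*21 = 15
  bit 2 = 1: r = r^2 * 21 mod 23 = 15^2 * 21 = 18*21 = 10
  -> A = 10
B = 21^6 mod 23  (bits of 6 = 110)
  bit 0 = 1: r = r^2 * 21 mod 23 = 1^2 * 21 = 1*21 = 21
  bit 1 = 1: r = r^2 * 21 mod 23 = 21^2 * 21 = 4*21 = 15
  bit 2 = 0: r = r^2 mod 23 = 15^2 = 18
  -> B = 18
s = B^a = 18^7 mod 23  (bits of 7 = 111)
  bit 0 = 1: r = r^2 * 18 mod 23 = 1^2 * 18 = 1*18 = 18
  bit 1 = 1: r = r^2 * 18 mod 23 = 18^2 * 18 = 2*18 = 13
  bit 2 = 1: r = r^2 * 18 mod 23 = 13^2 * 18 = 8*18 = 6
  -> s = B^a = 6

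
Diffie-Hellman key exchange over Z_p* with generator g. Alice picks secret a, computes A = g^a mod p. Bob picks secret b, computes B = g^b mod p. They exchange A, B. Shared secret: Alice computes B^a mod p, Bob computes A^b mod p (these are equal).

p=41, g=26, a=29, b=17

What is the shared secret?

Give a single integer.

Answer: 35

Derivation:
A = 26^29 mod 41  (bits of 29 = 11101)
  bit 0 = 1: r = r^2 * 26 mod 41 = 1^2 * 26 = 1*26 = 26
  bit 1 = 1: r = r^2 * 26 mod 41 = 26^2 * 26 = 20*26 = 28
  bit 2 = 1: r = r^2 * 26 mod 41 = 28^2 * 26 = 5*26 = 7
  bit 3 = 0: r = r^2 mod 41 = 7^2 = 8
  bit 4 = 1: r = r^2 * 26 mod 41 = 8^2 * 26 = 23*26 = 24
  -> A = 24
B = 26^17 mod 41  (bits of 17 = 10001)
  bit 0 = 1: r = r^2 * 26 mod 41 = 1^2 * 26 = 1*26 = 26
  bit 1 = 0: r = r^2 mod 41 = 26^2 = 20
  bit 2 = 0: r = r^2 mod 41 = 20^2 = 31
  bit 3 = 0: r = r^2 mod 41 = 31^2 = 18
  bit 4 = 1: r = r^2 * 26 mod 41 = 18^2 * 26 = 37*26 = 19
  -> B = 19
s = B^a = 19^29 mod 41  (bits of 29 = 11101)
  bit 0 = 1: r = r^2 * 19 mod 41 = 1^2 * 19 = 1*19 = 19
  bit 1 = 1: r = r^2 * 19 mod 41 = 19^2 * 19 = 33*19 = 12
  bit 2 = 1: r = r^2 * 19 mod 41 = 12^2 * 19 = 21*19 = 30
  bit 3 = 0: r = r^2 mod 41 = 30^2 = 39
  bit 4 = 1: r = r^2 * 19 mod 41 = 39^2 * 19 = 4*19 = 35
  -> s = B^a = 35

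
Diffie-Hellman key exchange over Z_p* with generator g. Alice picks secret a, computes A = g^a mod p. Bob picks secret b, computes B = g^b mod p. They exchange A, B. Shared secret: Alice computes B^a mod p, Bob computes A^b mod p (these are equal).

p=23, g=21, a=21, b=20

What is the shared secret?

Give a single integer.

A = 21^21 mod 23  (bits of 21 = 10101)
  bit 0 = 1: r = r^2 * 21 mod 23 = 1^2 * 21 = 1*21 = 21
  bit 1 = 0: r = r^2 mod 23 = 21^2 = 4
  bit 2 = 1: r = r^2 * 21 mod 23 = 4^2 * 21 = 16*21 = 14
  bit 3 = 0: r = r^2 mod 23 = 14^2 = 12
  bit 4 = 1: r = r^2 * 21 mod 23 = 12^2 * 21 = 6*21 = 11
  -> A = 11
B = 21^20 mod 23  (bits of 20 = 10100)
  bit 0 = 1: r = r^2 * 21 mod 23 = 1^2 * 21 = 1*21 = 21
  bit 1 = 0: r = r^2 mod 23 = 21^2 = 4
  bit 2 = 1: r = r^2 * 21 mod 23 = 4^2 * 21 = 16*21 = 14
  bit 3 = 0: r = r^2 mod 23 = 14^2 = 12
  bit 4 = 0: r = r^2 mod 23 = 12^2 = 6
  -> B = 6
s = B^a = 6^21 mod 23  (bits of 21 = 10101)
  bit 0 = 1: r = r^2 * 6 mod 23 = 1^2 * 6 = 1*6 = 6
  bit 1 = 0: r = r^2 mod 23 = 6^2 = 13
  bit 2 = 1: r = r^2 * 6 mod 23 = 13^2 * 6 = 8*6 = 2
  bit 3 = 0: r = r^2 mod 23 = 2^2 = 4
  bit 4 = 1: r = r^2 * 6 mod 23 = 4^2 * 6 = 16*6 = 4
  -> s = B^a = 4

Answer: 4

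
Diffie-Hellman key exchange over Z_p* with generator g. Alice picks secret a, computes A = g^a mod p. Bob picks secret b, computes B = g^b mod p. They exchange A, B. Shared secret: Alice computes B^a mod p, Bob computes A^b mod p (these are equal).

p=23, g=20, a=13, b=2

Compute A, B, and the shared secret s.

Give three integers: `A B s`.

Answer: 14 9 12

Derivation:
A = 20^13 mod 23  (bits of 13 = 1101)
  bit 0 = 1: r = r^2 * 20 mod 23 = 1^2 * 20 = 1*20 = 20
  bit 1 = 1: r = r^2 * 20 mod 23 = 20^2 * 20 = 9*20 = 19
  bit 2 = 0: r = r^2 mod 23 = 19^2 = 16
  bit 3 = 1: r = r^2 * 20 mod 23 = 16^2 * 20 = 3*20 = 14
  -> A = 14
B = 20^2 mod 23  (bits of 2 = 10)
  bit 0 = 1: r = r^2 * 20 mod 23 = 1^2 * 20 = 1*20 = 20
  bit 1 = 0: r = r^2 mod 23 = 20^2 = 9
  -> B = 9
s = B^a = 9^13 mod 23  (bits of 13 = 1101)
  bit 0 = 1: r = r^2 * 9 mod 23 = 1^2 * 9 = 1*9 = 9
  bit 1 = 1: r = r^2 * 9 mod 23 = 9^2 * 9 = 12*9 = 16
  bit 2 = 0: r = r^2 mod 23 = 16^2 = 3
  bit 3 = 1: r = r^2 * 9 mod 23 = 3^2 * 9 = 9*9 = 12
  -> s = B^a = 12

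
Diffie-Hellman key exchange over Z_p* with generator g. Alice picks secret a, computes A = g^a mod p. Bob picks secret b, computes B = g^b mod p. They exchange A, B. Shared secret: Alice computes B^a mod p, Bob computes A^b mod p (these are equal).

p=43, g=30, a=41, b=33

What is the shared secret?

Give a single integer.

Answer: 22

Derivation:
A = 30^41 mod 43  (bits of 41 = 101001)
  bit 0 = 1: r = r^2 * 30 mod 43 = 1^2 * 30 = 1*30 = 30
  bit 1 = 0: r = r^2 mod 43 = 30^2 = 40
  bit 2 = 1: r = r^2 * 30 mod 43 = 40^2 * 30 = 9*30 = 12
  bit 3 = 0: r = r^2 mod 43 = 12^2 = 15
  bit 4 = 0: r = r^2 mod 43 = 15^2 = 10
  bit 5 = 1: r = r^2 * 30 mod 43 = 10^2 * 30 = 14*30 = 33
  -> A = 33
B = 30^33 mod 43  (bits of 33 = 100001)
  bit 0 = 1: r = r^2 * 30 mod 43 = 1^2 * 30 = 1*30 = 30
  bit 1 = 0: r = r^2 mod 43 = 30^2 = 40
  bit 2 = 0: r = r^2 mod 43 = 40^2 = 9
  bit 3 = 0: r = r^2 mod 43 = 9^2 = 38
  bit 4 = 0: r = r^2 mod 43 = 38^2 = 25
  bit 5 = 1: r = r^2 * 30 mod 43 = 25^2 * 30 = 23*30 = 2
  -> B = 2
s = B^a = 2^41 mod 43  (bits of 41 = 101001)
  bit 0 = 1: r = r^2 * 2 mod 43 = 1^2 * 2 = 1*2 = 2
  bit 1 = 0: r = r^2 mod 43 = 2^2 = 4
  bit 2 = 1: r = r^2 * 2 mod 43 = 4^2 * 2 = 16*2 = 32
  bit 3 = 0: r = r^2 mod 43 = 32^2 = 35
  bit 4 = 0: r = r^2 mod 43 = 35^2 = 21
  bit 5 = 1: r = r^2 * 2 mod 43 = 21^2 * 2 = 11*2 = 22
  -> s = B^a = 22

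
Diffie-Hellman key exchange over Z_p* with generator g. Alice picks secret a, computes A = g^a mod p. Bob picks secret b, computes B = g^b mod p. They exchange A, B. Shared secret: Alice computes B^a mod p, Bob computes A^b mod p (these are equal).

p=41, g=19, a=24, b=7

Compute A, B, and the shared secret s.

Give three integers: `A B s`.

Answer: 18 30 37

Derivation:
A = 19^24 mod 41  (bits of 24 = 11000)
  bit 0 = 1: r = r^2 * 19 mod 41 = 1^2 * 19 = 1*19 = 19
  bit 1 = 1: r = r^2 * 19 mod 41 = 19^2 * 19 = 33*19 = 12
  bit 2 = 0: r = r^2 mod 41 = 12^2 = 21
  bit 3 = 0: r = r^2 mod 41 = 21^2 = 31
  bit 4 = 0: r = r^2 mod 41 = 31^2 = 18
  -> A = 18
B = 19^7 mod 41  (bits of 7 = 111)
  bit 0 = 1: r = r^2 * 19 mod 41 = 1^2 * 19 = 1*19 = 19
  bit 1 = 1: r = r^2 * 19 mod 41 = 19^2 * 19 = 33*19 = 12
  bit 2 = 1: r = r^2 * 19 mod 41 = 12^2 * 19 = 21*19 = 30
  -> B = 30
s = B^a = 30^24 mod 41  (bits of 24 = 11000)
  bit 0 = 1: r = r^2 * 30 mod 41 = 1^2 * 30 = 1*30 = 30
  bit 1 = 1: r = r^2 * 30 mod 41 = 30^2 * 30 = 39*30 = 22
  bit 2 = 0: r = r^2 mod 41 = 22^2 = 33
  bit 3 = 0: r = r^2 mod 41 = 33^2 = 23
  bit 4 = 0: r = r^2 mod 41 = 23^2 = 37
  -> s = B^a = 37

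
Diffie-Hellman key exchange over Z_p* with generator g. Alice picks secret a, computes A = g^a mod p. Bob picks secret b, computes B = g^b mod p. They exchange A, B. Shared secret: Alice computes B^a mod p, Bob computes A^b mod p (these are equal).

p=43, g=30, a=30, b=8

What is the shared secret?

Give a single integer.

Answer: 21

Derivation:
A = 30^30 mod 43  (bits of 30 = 11110)
  bit 0 = 1: r = r^2 * 30 mod 43 = 1^2 * 30 = 1*30 = 30
  bit 1 = 1: r = r^2 * 30 mod 43 = 30^2 * 30 = 40*30 = 39
  bit 2 = 1: r = r^2 * 30 mod 43 = 39^2 * 30 = 16*30 = 7
  bit 3 = 1: r = r^2 * 30 mod 43 = 7^2 * 30 = 6*30 = 8
  bit 4 = 0: r = r^2 mod 43 = 8^2 = 21
  -> A = 21
B = 30^8 mod 43  (bits of 8 = 1000)
  bit 0 = 1: r = r^2 * 30 mod 43 = 1^2 * 30 = 1*30 = 30
  bit 1 = 0: r = r^2 mod 43 = 30^2 = 40
  bit 2 = 0: r = r^2 mod 43 = 40^2 = 9
  bit 3 = 0: r = r^2 mod 43 = 9^2 = 38
  -> B = 38
s = B^a = 38^30 mod 43  (bits of 30 = 11110)
  bit 0 = 1: r = r^2 * 38 mod 43 = 1^2 * 38 = 1*38 = 38
  bit 1 = 1: r = r^2 * 38 mod 43 = 38^2 * 38 = 25*38 = 4
  bit 2 = 1: r = r^2 * 38 mod 43 = 4^2 * 38 = 16*38 = 6
  bit 3 = 1: r = r^2 * 38 mod 43 = 6^2 * 38 = 36*38 = 35
  bit 4 = 0: r = r^2 mod 43 = 35^2 = 21
  -> s = B^a = 21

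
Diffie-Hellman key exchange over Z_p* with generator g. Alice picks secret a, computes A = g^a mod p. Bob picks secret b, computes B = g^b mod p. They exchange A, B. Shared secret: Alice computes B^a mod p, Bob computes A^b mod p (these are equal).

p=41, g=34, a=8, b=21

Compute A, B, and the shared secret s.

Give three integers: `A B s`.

Answer: 37 7 37

Derivation:
A = 34^8 mod 41  (bits of 8 = 1000)
  bit 0 = 1: r = r^2 * 34 mod 41 = 1^2 * 34 = 1*34 = 34
  bit 1 = 0: r = r^2 mod 41 = 34^2 = 8
  bit 2 = 0: r = r^2 mod 41 = 8^2 = 23
  bit 3 = 0: r = r^2 mod 41 = 23^2 = 37
  -> A = 37
B = 34^21 mod 41  (bits of 21 = 10101)
  bit 0 = 1: r = r^2 * 34 mod 41 = 1^2 * 34 = 1*34 = 34
  bit 1 = 0: r = r^2 mod 41 = 34^2 = 8
  bit 2 = 1: r = r^2 * 34 mod 41 = 8^2 * 34 = 23*34 = 3
  bit 3 = 0: r = r^2 mod 41 = 3^2 = 9
  bit 4 = 1: r = r^2 * 34 mod 41 = 9^2 * 34 = 40*34 = 7
  -> B = 7
s = B^a = 7^8 mod 41  (bits of 8 = 1000)
  bit 0 = 1: r = r^2 * 7 mod 41 = 1^2 * 7 = 1*7 = 7
  bit 1 = 0: r = r^2 mod 41 = 7^2 = 8
  bit 2 = 0: r = r^2 mod 41 = 8^2 = 23
  bit 3 = 0: r = r^2 mod 41 = 23^2 = 37
  -> s = B^a = 37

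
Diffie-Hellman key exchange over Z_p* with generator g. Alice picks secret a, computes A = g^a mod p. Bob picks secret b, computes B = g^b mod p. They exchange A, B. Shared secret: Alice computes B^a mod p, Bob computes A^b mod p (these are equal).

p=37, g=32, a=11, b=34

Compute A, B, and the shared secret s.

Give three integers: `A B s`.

Answer: 35 3 28

Derivation:
A = 32^11 mod 37  (bits of 11 = 1011)
  bit 0 = 1: r = r^2 * 32 mod 37 = 1^2 * 32 = 1*32 = 32
  bit 1 = 0: r = r^2 mod 37 = 32^2 = 25
  bit 2 = 1: r = r^2 * 32 mod 37 = 25^2 * 32 = 33*32 = 20
  bit 3 = 1: r = r^2 * 32 mod 37 = 20^2 * 32 = 30*32 = 35
  -> A = 35
B = 32^34 mod 37  (bits of 34 = 100010)
  bit 0 = 1: r = r^2 * 32 mod 37 = 1^2 * 32 = 1*32 = 32
  bit 1 = 0: r = r^2 mod 37 = 32^2 = 25
  bit 2 = 0: r = r^2 mod 37 = 25^2 = 33
  bit 3 = 0: r = r^2 mod 37 = 33^2 = 16
  bit 4 = 1: r = r^2 * 32 mod 37 = 16^2 * 32 = 34*32 = 15
  bit 5 = 0: r = r^2 mod 37 = 15^2 = 3
  -> B = 3
s = B^a = 3^11 mod 37  (bits of 11 = 1011)
  bit 0 = 1: r = r^2 * 3 mod 37 = 1^2 * 3 = 1*3 = 3
  bit 1 = 0: r = r^2 mod 37 = 3^2 = 9
  bit 2 = 1: r = r^2 * 3 mod 37 = 9^2 * 3 = 7*3 = 21
  bit 3 = 1: r = r^2 * 3 mod 37 = 21^2 * 3 = 34*3 = 28
  -> s = B^a = 28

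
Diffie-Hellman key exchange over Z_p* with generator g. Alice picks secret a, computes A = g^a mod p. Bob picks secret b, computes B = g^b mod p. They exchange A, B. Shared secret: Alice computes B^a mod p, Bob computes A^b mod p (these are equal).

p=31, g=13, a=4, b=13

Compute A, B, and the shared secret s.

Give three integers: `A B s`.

Answer: 10 11 9

Derivation:
A = 13^4 mod 31  (bits of 4 = 100)
  bit 0 = 1: r = r^2 * 13 mod 31 = 1^2 * 13 = 1*13 = 13
  bit 1 = 0: r = r^2 mod 31 = 13^2 = 14
  bit 2 = 0: r = r^2 mod 31 = 14^2 = 10
  -> A = 10
B = 13^13 mod 31  (bits of 13 = 1101)
  bit 0 = 1: r = r^2 * 13 mod 31 = 1^2 * 13 = 1*13 = 13
  bit 1 = 1: r = r^2 * 13 mod 31 = 13^2 * 13 = 14*13 = 27
  bit 2 = 0: r = r^2 mod 31 = 27^2 = 16
  bit 3 = 1: r = r^2 * 13 mod 31 = 16^2 * 13 = 8*13 = 11
  -> B = 11
s = B^a = 11^4 mod 31  (bits of 4 = 100)
  bit 0 = 1: r = r^2 * 11 mod 31 = 1^2 * 11 = 1*11 = 11
  bit 1 = 0: r = r^2 mod 31 = 11^2 = 28
  bit 2 = 0: r = r^2 mod 31 = 28^2 = 9
  -> s = B^a = 9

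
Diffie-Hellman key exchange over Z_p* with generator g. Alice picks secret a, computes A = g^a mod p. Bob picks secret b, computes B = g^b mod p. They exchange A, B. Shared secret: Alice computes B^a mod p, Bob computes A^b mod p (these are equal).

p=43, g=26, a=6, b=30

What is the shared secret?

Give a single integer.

Answer: 21

Derivation:
A = 26^6 mod 43  (bits of 6 = 110)
  bit 0 = 1: r = r^2 * 26 mod 43 = 1^2 * 26 = 1*26 = 26
  bit 1 = 1: r = r^2 * 26 mod 43 = 26^2 * 26 = 31*26 = 32
  bit 2 = 0: r = r^2 mod 43 = 32^2 = 35
  -> A = 35
B = 26^30 mod 43  (bits of 30 = 11110)
  bit 0 = 1: r = r^2 * 26 mod 43 = 1^2 * 26 = 1*26 = 26
  bit 1 = 1: r = r^2 * 26 mod 43 = 26^2 * 26 = 31*26 = 32
  bit 2 = 1: r = r^2 * 26 mod 43 = 32^2 * 26 = 35*26 = 7
  bit 3 = 1: r = r^2 * 26 mod 43 = 7^2 * 26 = 6*26 = 27
  bit 4 = 0: r = r^2 mod 43 = 27^2 = 41
  -> B = 41
s = B^a = 41^6 mod 43  (bits of 6 = 110)
  bit 0 = 1: r = r^2 * 41 mod 43 = 1^2 * 41 = 1*41 = 41
  bit 1 = 1: r = r^2 * 41 mod 43 = 41^2 * 41 = 4*41 = 35
  bit 2 = 0: r = r^2 mod 43 = 35^2 = 21
  -> s = B^a = 21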